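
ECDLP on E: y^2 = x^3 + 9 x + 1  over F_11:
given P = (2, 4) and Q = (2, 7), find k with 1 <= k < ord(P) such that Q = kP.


Enumerate multiples of P until we hit Q = (2, 7):
  1P = (2, 4)
  2P = (1, 0)
  3P = (2, 7)
Match found at i = 3.

k = 3


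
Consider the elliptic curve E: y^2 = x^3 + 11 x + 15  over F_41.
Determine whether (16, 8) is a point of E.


Check whether y^2 = x^3 + 11 x + 15 (mod 41) for (x, y) = (16, 8).
LHS: y^2 = 8^2 mod 41 = 23
RHS: x^3 + 11 x + 15 = 16^3 + 11*16 + 15 mod 41 = 23
LHS = RHS

Yes, on the curve


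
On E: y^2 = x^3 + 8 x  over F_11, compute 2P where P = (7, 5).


k = 2 = 10_2 (binary, LSB first: 01)
Double-and-add from P = (7, 5):
  bit 0 = 0: acc unchanged = O
  bit 1 = 1: acc = O + (9, 8) = (9, 8)

2P = (9, 8)


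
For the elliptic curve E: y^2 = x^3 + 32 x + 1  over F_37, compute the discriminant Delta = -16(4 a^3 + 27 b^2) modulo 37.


4 a^3 + 27 b^2 = 4*32^3 + 27*1^2 = 131072 + 27 = 131099
Delta = -16 * (131099) = -2097584
Delta mod 37 = 20

Delta = 20 (mod 37)


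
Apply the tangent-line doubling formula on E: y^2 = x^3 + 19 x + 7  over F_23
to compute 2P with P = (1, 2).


Doubling: s = (3 x1^2 + a) / (2 y1)
s = (3*1^2 + 19) / (2*2) mod 23 = 17
x3 = s^2 - 2 x1 mod 23 = 17^2 - 2*1 = 11
y3 = s (x1 - x3) - y1 mod 23 = 17 * (1 - 11) - 2 = 12

2P = (11, 12)


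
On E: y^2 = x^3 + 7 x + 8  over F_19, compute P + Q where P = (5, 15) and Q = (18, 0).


P != Q, so use the chord formula.
s = (y2 - y1) / (x2 - x1) = (4) / (13) mod 19 = 12
x3 = s^2 - x1 - x2 mod 19 = 12^2 - 5 - 18 = 7
y3 = s (x1 - x3) - y1 mod 19 = 12 * (5 - 7) - 15 = 18

P + Q = (7, 18)


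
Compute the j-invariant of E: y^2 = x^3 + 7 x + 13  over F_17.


Delta = -16(4 a^3 + 27 b^2) mod 17 = 2
-1728 * (4 a)^3 = -1728 * (4*7)^3 mod 17 = 13
j = 13 * 2^(-1) mod 17 = 15

j = 15 (mod 17)


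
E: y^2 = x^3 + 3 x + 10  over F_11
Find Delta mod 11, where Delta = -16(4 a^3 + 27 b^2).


4 a^3 + 27 b^2 = 4*3^3 + 27*10^2 = 108 + 2700 = 2808
Delta = -16 * (2808) = -44928
Delta mod 11 = 7

Delta = 7 (mod 11)


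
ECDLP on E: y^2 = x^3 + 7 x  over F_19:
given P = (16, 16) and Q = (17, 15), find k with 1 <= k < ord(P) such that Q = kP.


Enumerate multiples of P until we hit Q = (17, 15):
  1P = (16, 16)
  2P = (17, 15)
Match found at i = 2.

k = 2


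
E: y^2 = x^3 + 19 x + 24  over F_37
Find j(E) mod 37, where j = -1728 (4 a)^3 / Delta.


Delta = -16(4 a^3 + 27 b^2) mod 37 = 22
-1728 * (4 a)^3 = -1728 * (4*19)^3 mod 37 = 14
j = 14 * 22^(-1) mod 37 = 4

j = 4 (mod 37)


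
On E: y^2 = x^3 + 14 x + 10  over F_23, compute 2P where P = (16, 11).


Doubling: s = (3 x1^2 + a) / (2 y1)
s = (3*16^2 + 14) / (2*11) mod 23 = 0
x3 = s^2 - 2 x1 mod 23 = 0^2 - 2*16 = 14
y3 = s (x1 - x3) - y1 mod 23 = 0 * (16 - 14) - 11 = 12

2P = (14, 12)


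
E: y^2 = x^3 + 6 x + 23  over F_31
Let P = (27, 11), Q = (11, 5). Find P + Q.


P != Q, so use the chord formula.
s = (y2 - y1) / (x2 - x1) = (25) / (15) mod 31 = 12
x3 = s^2 - x1 - x2 mod 31 = 12^2 - 27 - 11 = 13
y3 = s (x1 - x3) - y1 mod 31 = 12 * (27 - 13) - 11 = 2

P + Q = (13, 2)


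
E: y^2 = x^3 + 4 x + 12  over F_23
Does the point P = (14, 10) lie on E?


Check whether y^2 = x^3 + 4 x + 12 (mod 23) for (x, y) = (14, 10).
LHS: y^2 = 10^2 mod 23 = 8
RHS: x^3 + 4 x + 12 = 14^3 + 4*14 + 12 mod 23 = 6
LHS != RHS

No, not on the curve


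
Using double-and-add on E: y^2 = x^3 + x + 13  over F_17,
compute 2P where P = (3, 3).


k = 2 = 10_2 (binary, LSB first: 01)
Double-and-add from P = (3, 3):
  bit 0 = 0: acc unchanged = O
  bit 1 = 1: acc = O + (12, 6) = (12, 6)

2P = (12, 6)


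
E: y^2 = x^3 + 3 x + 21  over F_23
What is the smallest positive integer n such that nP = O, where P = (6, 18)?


Compute successive multiples of P until we hit O:
  1P = (6, 18)
  2P = (13, 16)
  3P = (13, 7)
  4P = (6, 5)
  5P = O

ord(P) = 5


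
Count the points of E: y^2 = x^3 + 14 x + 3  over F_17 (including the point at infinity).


For each x in F_17, count y with y^2 = x^3 + 14 x + 3 mod 17:
  x = 1: RHS = 1, y in [1, 16]  -> 2 point(s)
  x = 3: RHS = 4, y in [2, 15]  -> 2 point(s)
  x = 4: RHS = 4, y in [2, 15]  -> 2 point(s)
  x = 7: RHS = 2, y in [6, 11]  -> 2 point(s)
  x = 8: RHS = 15, y in [7, 10]  -> 2 point(s)
  x = 9: RHS = 8, y in [5, 12]  -> 2 point(s)
  x = 10: RHS = 4, y in [2, 15]  -> 2 point(s)
  x = 11: RHS = 9, y in [3, 14]  -> 2 point(s)
  x = 13: RHS = 2, y in [6, 11]  -> 2 point(s)
  x = 14: RHS = 2, y in [6, 11]  -> 2 point(s)
  x = 15: RHS = 1, y in [1, 16]  -> 2 point(s)
Affine points: 22. Add the point at infinity: total = 23.

#E(F_17) = 23


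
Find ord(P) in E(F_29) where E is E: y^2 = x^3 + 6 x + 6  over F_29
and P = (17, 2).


Compute successive multiples of P until we hit O:
  1P = (17, 2)
  2P = (1, 10)
  3P = (4, 6)
  4P = (28, 17)
  5P = (0, 8)
  6P = (5, 4)
  7P = (3, 15)
  8P = (18, 1)
  ... (continuing to 31P)
  31P = O

ord(P) = 31


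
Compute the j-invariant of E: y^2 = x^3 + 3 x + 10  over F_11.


Delta = -16(4 a^3 + 27 b^2) mod 11 = 7
-1728 * (4 a)^3 = -1728 * (4*3)^3 mod 11 = 10
j = 10 * 7^(-1) mod 11 = 3

j = 3 (mod 11)


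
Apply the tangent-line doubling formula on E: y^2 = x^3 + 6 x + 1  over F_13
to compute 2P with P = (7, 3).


Doubling: s = (3 x1^2 + a) / (2 y1)
s = (3*7^2 + 6) / (2*3) mod 13 = 6
x3 = s^2 - 2 x1 mod 13 = 6^2 - 2*7 = 9
y3 = s (x1 - x3) - y1 mod 13 = 6 * (7 - 9) - 3 = 11

2P = (9, 11)


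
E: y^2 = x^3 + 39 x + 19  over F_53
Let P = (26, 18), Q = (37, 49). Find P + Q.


P != Q, so use the chord formula.
s = (y2 - y1) / (x2 - x1) = (31) / (11) mod 53 = 51
x3 = s^2 - x1 - x2 mod 53 = 51^2 - 26 - 37 = 47
y3 = s (x1 - x3) - y1 mod 53 = 51 * (26 - 47) - 18 = 24

P + Q = (47, 24)


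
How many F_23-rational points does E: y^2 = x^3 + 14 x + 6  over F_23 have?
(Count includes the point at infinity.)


For each x in F_23, count y with y^2 = x^3 + 14 x + 6 mod 23:
  x = 0: RHS = 6, y in [11, 12]  -> 2 point(s)
  x = 3: RHS = 6, y in [11, 12]  -> 2 point(s)
  x = 8: RHS = 9, y in [3, 20]  -> 2 point(s)
  x = 12: RHS = 16, y in [4, 19]  -> 2 point(s)
  x = 13: RHS = 16, y in [4, 19]  -> 2 point(s)
  x = 14: RHS = 2, y in [5, 18]  -> 2 point(s)
  x = 15: RHS = 3, y in [7, 16]  -> 2 point(s)
  x = 16: RHS = 2, y in [5, 18]  -> 2 point(s)
  x = 18: RHS = 18, y in [8, 15]  -> 2 point(s)
  x = 19: RHS = 1, y in [1, 22]  -> 2 point(s)
  x = 20: RHS = 6, y in [11, 12]  -> 2 point(s)
  x = 21: RHS = 16, y in [4, 19]  -> 2 point(s)
Affine points: 24. Add the point at infinity: total = 25.

#E(F_23) = 25


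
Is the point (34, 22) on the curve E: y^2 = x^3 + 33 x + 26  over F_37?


Check whether y^2 = x^3 + 33 x + 26 (mod 37) for (x, y) = (34, 22).
LHS: y^2 = 22^2 mod 37 = 3
RHS: x^3 + 33 x + 26 = 34^3 + 33*34 + 26 mod 37 = 11
LHS != RHS

No, not on the curve


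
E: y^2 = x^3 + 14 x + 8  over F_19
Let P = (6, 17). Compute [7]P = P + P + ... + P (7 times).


k = 7 = 111_2 (binary, LSB first: 111)
Double-and-add from P = (6, 17):
  bit 0 = 1: acc = O + (6, 17) = (6, 17)
  bit 1 = 1: acc = (6, 17) + (11, 12) = (3, 18)
  bit 2 = 1: acc = (3, 18) + (8, 9) = (12, 2)

7P = (12, 2)


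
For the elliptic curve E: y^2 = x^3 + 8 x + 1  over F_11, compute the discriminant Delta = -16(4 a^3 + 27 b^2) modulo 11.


4 a^3 + 27 b^2 = 4*8^3 + 27*1^2 = 2048 + 27 = 2075
Delta = -16 * (2075) = -33200
Delta mod 11 = 9

Delta = 9 (mod 11)


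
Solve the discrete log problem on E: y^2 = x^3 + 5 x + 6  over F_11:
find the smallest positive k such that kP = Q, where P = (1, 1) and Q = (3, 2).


Enumerate multiples of P until we hit Q = (3, 2):
  1P = (1, 1)
  2P = (3, 2)
Match found at i = 2.

k = 2


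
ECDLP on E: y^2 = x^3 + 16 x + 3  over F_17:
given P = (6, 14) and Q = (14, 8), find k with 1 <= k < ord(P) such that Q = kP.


Enumerate multiples of P until we hit Q = (14, 8):
  1P = (6, 14)
  2P = (9, 14)
  3P = (2, 3)
  4P = (7, 13)
  5P = (5, 2)
  6P = (14, 9)
  7P = (12, 11)
  8P = (12, 6)
  9P = (14, 8)
Match found at i = 9.

k = 9


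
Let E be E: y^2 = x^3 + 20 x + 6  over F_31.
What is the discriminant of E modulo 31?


4 a^3 + 27 b^2 = 4*20^3 + 27*6^2 = 32000 + 972 = 32972
Delta = -16 * (32972) = -527552
Delta mod 31 = 6

Delta = 6 (mod 31)


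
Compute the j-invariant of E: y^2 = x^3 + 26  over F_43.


Delta = -16(4 a^3 + 27 b^2) mod 43 = 24
-1728 * (4 a)^3 = -1728 * (4*0)^3 mod 43 = 0
j = 0 * 24^(-1) mod 43 = 0

j = 0 (mod 43)


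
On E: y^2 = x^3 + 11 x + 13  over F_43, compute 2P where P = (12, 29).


Doubling: s = (3 x1^2 + a) / (2 y1)
s = (3*12^2 + 11) / (2*29) mod 43 = 41
x3 = s^2 - 2 x1 mod 43 = 41^2 - 2*12 = 23
y3 = s (x1 - x3) - y1 mod 43 = 41 * (12 - 23) - 29 = 36

2P = (23, 36)


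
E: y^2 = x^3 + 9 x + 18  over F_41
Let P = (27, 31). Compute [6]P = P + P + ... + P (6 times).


k = 6 = 110_2 (binary, LSB first: 011)
Double-and-add from P = (27, 31):
  bit 0 = 0: acc unchanged = O
  bit 1 = 1: acc = O + (12, 3) = (12, 3)
  bit 2 = 1: acc = (12, 3) + (38, 13) = (37, 0)

6P = (37, 0)


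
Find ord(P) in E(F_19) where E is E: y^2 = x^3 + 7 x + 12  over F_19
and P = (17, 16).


Compute successive multiples of P until we hit O:
  1P = (17, 16)
  2P = (4, 3)
  3P = (18, 2)
  4P = (9, 5)
  5P = (13, 18)
  6P = (13, 1)
  7P = (9, 14)
  8P = (18, 17)
  ... (continuing to 11P)
  11P = O

ord(P) = 11


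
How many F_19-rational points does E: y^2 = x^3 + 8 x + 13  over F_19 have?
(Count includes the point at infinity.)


For each x in F_19, count y with y^2 = x^3 + 8 x + 13 mod 19:
  x = 3: RHS = 7, y in [8, 11]  -> 2 point(s)
  x = 5: RHS = 7, y in [8, 11]  -> 2 point(s)
  x = 6: RHS = 11, y in [7, 12]  -> 2 point(s)
  x = 8: RHS = 0, y in [0]  -> 1 point(s)
  x = 9: RHS = 16, y in [4, 15]  -> 2 point(s)
  x = 11: RHS = 7, y in [8, 11]  -> 2 point(s)
  x = 14: RHS = 0, y in [0]  -> 1 point(s)
  x = 16: RHS = 0, y in [0]  -> 1 point(s)
  x = 18: RHS = 4, y in [2, 17]  -> 2 point(s)
Affine points: 15. Add the point at infinity: total = 16.

#E(F_19) = 16


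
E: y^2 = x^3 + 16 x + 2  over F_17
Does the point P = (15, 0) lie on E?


Check whether y^2 = x^3 + 16 x + 2 (mod 17) for (x, y) = (15, 0).
LHS: y^2 = 0^2 mod 17 = 0
RHS: x^3 + 16 x + 2 = 15^3 + 16*15 + 2 mod 17 = 13
LHS != RHS

No, not on the curve


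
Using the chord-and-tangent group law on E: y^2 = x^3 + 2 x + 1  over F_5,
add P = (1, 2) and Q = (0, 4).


P != Q, so use the chord formula.
s = (y2 - y1) / (x2 - x1) = (2) / (4) mod 5 = 3
x3 = s^2 - x1 - x2 mod 5 = 3^2 - 1 - 0 = 3
y3 = s (x1 - x3) - y1 mod 5 = 3 * (1 - 3) - 2 = 2

P + Q = (3, 2)


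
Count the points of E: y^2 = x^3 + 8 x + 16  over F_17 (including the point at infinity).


For each x in F_17, count y with y^2 = x^3 + 8 x + 16 mod 17:
  x = 0: RHS = 16, y in [4, 13]  -> 2 point(s)
  x = 1: RHS = 8, y in [5, 12]  -> 2 point(s)
  x = 3: RHS = 16, y in [4, 13]  -> 2 point(s)
  x = 6: RHS = 8, y in [5, 12]  -> 2 point(s)
  x = 9: RHS = 1, y in [1, 16]  -> 2 point(s)
  x = 10: RHS = 8, y in [5, 12]  -> 2 point(s)
  x = 12: RHS = 4, y in [2, 15]  -> 2 point(s)
  x = 14: RHS = 16, y in [4, 13]  -> 2 point(s)
  x = 15: RHS = 9, y in [3, 14]  -> 2 point(s)
Affine points: 18. Add the point at infinity: total = 19.

#E(F_17) = 19


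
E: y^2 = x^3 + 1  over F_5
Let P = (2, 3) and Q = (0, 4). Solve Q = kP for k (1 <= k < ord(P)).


Enumerate multiples of P until we hit Q = (0, 4):
  1P = (2, 3)
  2P = (0, 1)
  3P = (4, 0)
  4P = (0, 4)
Match found at i = 4.

k = 4


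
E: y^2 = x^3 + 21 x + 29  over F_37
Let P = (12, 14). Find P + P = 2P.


Doubling: s = (3 x1^2 + a) / (2 y1)
s = (3*12^2 + 21) / (2*14) mod 37 = 36
x3 = s^2 - 2 x1 mod 37 = 36^2 - 2*12 = 14
y3 = s (x1 - x3) - y1 mod 37 = 36 * (12 - 14) - 14 = 25

2P = (14, 25)


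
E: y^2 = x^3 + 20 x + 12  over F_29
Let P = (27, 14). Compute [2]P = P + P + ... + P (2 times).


k = 2 = 10_2 (binary, LSB first: 01)
Double-and-add from P = (27, 14):
  bit 0 = 0: acc unchanged = O
  bit 1 = 1: acc = O + (13, 2) = (13, 2)

2P = (13, 2)


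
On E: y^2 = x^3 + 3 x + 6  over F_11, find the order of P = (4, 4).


Compute successive multiples of P until we hit O:
  1P = (4, 4)
  2P = (6, 8)
  3P = (5, 5)
  4P = (3, 8)
  5P = (9, 5)
  6P = (2, 3)
  7P = (8, 5)
  8P = (8, 6)
  ... (continuing to 15P)
  15P = O

ord(P) = 15


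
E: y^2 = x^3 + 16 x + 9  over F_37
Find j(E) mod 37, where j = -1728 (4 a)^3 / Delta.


Delta = -16(4 a^3 + 27 b^2) mod 37 = 11
-1728 * (4 a)^3 = -1728 * (4*16)^3 mod 37 = 26
j = 26 * 11^(-1) mod 37 = 36

j = 36 (mod 37)


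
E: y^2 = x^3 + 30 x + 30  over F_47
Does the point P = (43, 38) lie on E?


Check whether y^2 = x^3 + 30 x + 30 (mod 47) for (x, y) = (43, 38).
LHS: y^2 = 38^2 mod 47 = 34
RHS: x^3 + 30 x + 30 = 43^3 + 30*43 + 30 mod 47 = 34
LHS = RHS

Yes, on the curve


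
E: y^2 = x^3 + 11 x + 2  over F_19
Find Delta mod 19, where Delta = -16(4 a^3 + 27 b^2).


4 a^3 + 27 b^2 = 4*11^3 + 27*2^2 = 5324 + 108 = 5432
Delta = -16 * (5432) = -86912
Delta mod 19 = 13

Delta = 13 (mod 19)


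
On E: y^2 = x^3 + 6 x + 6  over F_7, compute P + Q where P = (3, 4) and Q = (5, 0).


P != Q, so use the chord formula.
s = (y2 - y1) / (x2 - x1) = (3) / (2) mod 7 = 5
x3 = s^2 - x1 - x2 mod 7 = 5^2 - 3 - 5 = 3
y3 = s (x1 - x3) - y1 mod 7 = 5 * (3 - 3) - 4 = 3

P + Q = (3, 3)


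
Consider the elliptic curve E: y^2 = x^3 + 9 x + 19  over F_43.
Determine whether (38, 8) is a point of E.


Check whether y^2 = x^3 + 9 x + 19 (mod 43) for (x, y) = (38, 8).
LHS: y^2 = 8^2 mod 43 = 21
RHS: x^3 + 9 x + 19 = 38^3 + 9*38 + 19 mod 43 = 21
LHS = RHS

Yes, on the curve


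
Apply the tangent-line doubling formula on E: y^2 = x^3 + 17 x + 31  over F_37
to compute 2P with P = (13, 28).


Doubling: s = (3 x1^2 + a) / (2 y1)
s = (3*13^2 + 17) / (2*28) mod 37 = 12
x3 = s^2 - 2 x1 mod 37 = 12^2 - 2*13 = 7
y3 = s (x1 - x3) - y1 mod 37 = 12 * (13 - 7) - 28 = 7

2P = (7, 7)


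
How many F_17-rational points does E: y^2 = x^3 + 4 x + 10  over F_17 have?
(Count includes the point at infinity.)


For each x in F_17, count y with y^2 = x^3 + 4 x + 10 mod 17:
  x = 1: RHS = 15, y in [7, 10]  -> 2 point(s)
  x = 2: RHS = 9, y in [3, 14]  -> 2 point(s)
  x = 3: RHS = 15, y in [7, 10]  -> 2 point(s)
  x = 5: RHS = 2, y in [6, 11]  -> 2 point(s)
  x = 10: RHS = 13, y in [8, 9]  -> 2 point(s)
  x = 11: RHS = 8, y in [5, 12]  -> 2 point(s)
  x = 12: RHS = 1, y in [1, 16]  -> 2 point(s)
  x = 13: RHS = 15, y in [7, 10]  -> 2 point(s)
Affine points: 16. Add the point at infinity: total = 17.

#E(F_17) = 17


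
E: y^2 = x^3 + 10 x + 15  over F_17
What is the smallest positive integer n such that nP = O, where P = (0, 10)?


Compute successive multiples of P until we hit O:
  1P = (0, 10)
  2P = (13, 9)
  3P = (3, 2)
  4P = (6, 6)
  5P = (2, 14)
  6P = (2, 3)
  7P = (6, 11)
  8P = (3, 15)
  ... (continuing to 11P)
  11P = O

ord(P) = 11


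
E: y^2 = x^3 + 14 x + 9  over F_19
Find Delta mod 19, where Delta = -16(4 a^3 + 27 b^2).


4 a^3 + 27 b^2 = 4*14^3 + 27*9^2 = 10976 + 2187 = 13163
Delta = -16 * (13163) = -210608
Delta mod 19 = 7

Delta = 7 (mod 19)


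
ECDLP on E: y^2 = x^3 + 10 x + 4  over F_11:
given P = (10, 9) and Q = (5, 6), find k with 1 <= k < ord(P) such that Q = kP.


Enumerate multiples of P until we hit Q = (5, 6):
  1P = (10, 9)
  2P = (5, 5)
  3P = (5, 6)
Match found at i = 3.

k = 3


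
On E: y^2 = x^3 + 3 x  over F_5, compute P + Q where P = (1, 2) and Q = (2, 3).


P != Q, so use the chord formula.
s = (y2 - y1) / (x2 - x1) = (1) / (1) mod 5 = 1
x3 = s^2 - x1 - x2 mod 5 = 1^2 - 1 - 2 = 3
y3 = s (x1 - x3) - y1 mod 5 = 1 * (1 - 3) - 2 = 1

P + Q = (3, 1)


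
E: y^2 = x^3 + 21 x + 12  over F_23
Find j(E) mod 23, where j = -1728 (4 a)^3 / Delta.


Delta = -16(4 a^3 + 27 b^2) mod 23 = 13
-1728 * (4 a)^3 = -1728 * (4*21)^3 mod 23 = 18
j = 18 * 13^(-1) mod 23 = 12

j = 12 (mod 23)


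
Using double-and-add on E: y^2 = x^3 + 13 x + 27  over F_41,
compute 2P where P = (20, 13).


k = 2 = 10_2 (binary, LSB first: 01)
Double-and-add from P = (20, 13):
  bit 0 = 0: acc unchanged = O
  bit 1 = 1: acc = O + (38, 24) = (38, 24)

2P = (38, 24)


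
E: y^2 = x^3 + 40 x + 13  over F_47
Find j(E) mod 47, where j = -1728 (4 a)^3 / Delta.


Delta = -16(4 a^3 + 27 b^2) mod 47 = 33
-1728 * (4 a)^3 = -1728 * (4*40)^3 mod 47 = 14
j = 14 * 33^(-1) mod 47 = 46

j = 46 (mod 47)


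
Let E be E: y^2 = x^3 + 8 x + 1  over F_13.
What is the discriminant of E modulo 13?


4 a^3 + 27 b^2 = 4*8^3 + 27*1^2 = 2048 + 27 = 2075
Delta = -16 * (2075) = -33200
Delta mod 13 = 2

Delta = 2 (mod 13)


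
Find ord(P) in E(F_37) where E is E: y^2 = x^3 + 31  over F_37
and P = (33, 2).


Compute successive multiples of P until we hit O:
  1P = (33, 2)
  2P = (4, 13)
  3P = (36, 17)
  4P = (30, 13)
  5P = (8, 5)
  6P = (3, 24)
  7P = (29, 0)
  8P = (3, 13)
  ... (continuing to 14P)
  14P = O

ord(P) = 14


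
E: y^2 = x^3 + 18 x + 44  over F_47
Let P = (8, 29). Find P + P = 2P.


Doubling: s = (3 x1^2 + a) / (2 y1)
s = (3*8^2 + 18) / (2*29) mod 47 = 2
x3 = s^2 - 2 x1 mod 47 = 2^2 - 2*8 = 35
y3 = s (x1 - x3) - y1 mod 47 = 2 * (8 - 35) - 29 = 11

2P = (35, 11)


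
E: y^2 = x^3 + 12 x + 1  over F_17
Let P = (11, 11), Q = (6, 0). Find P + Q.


P != Q, so use the chord formula.
s = (y2 - y1) / (x2 - x1) = (6) / (12) mod 17 = 9
x3 = s^2 - x1 - x2 mod 17 = 9^2 - 11 - 6 = 13
y3 = s (x1 - x3) - y1 mod 17 = 9 * (11 - 13) - 11 = 5

P + Q = (13, 5)


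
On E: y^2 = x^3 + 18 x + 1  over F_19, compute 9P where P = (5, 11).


k = 9 = 1001_2 (binary, LSB first: 1001)
Double-and-add from P = (5, 11):
  bit 0 = 1: acc = O + (5, 11) = (5, 11)
  bit 1 = 0: acc unchanged = (5, 11)
  bit 2 = 0: acc unchanged = (5, 11)
  bit 3 = 1: acc = (5, 11) + (3, 5) = (1, 1)

9P = (1, 1)


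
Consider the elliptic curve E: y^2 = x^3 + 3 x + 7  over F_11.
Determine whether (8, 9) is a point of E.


Check whether y^2 = x^3 + 3 x + 7 (mod 11) for (x, y) = (8, 9).
LHS: y^2 = 9^2 mod 11 = 4
RHS: x^3 + 3 x + 7 = 8^3 + 3*8 + 7 mod 11 = 4
LHS = RHS

Yes, on the curve


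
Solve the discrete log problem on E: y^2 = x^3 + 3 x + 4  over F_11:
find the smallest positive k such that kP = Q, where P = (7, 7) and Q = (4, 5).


Enumerate multiples of P until we hit Q = (4, 5):
  1P = (7, 7)
  2P = (0, 2)
  3P = (9, 1)
  4P = (4, 6)
  5P = (5, 1)
  6P = (8, 1)
  7P = (10, 0)
  8P = (8, 10)
  9P = (5, 10)
  10P = (4, 5)
Match found at i = 10.

k = 10


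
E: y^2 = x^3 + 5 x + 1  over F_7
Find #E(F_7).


For each x in F_7, count y with y^2 = x^3 + 5 x + 1 mod 7:
  x = 0: RHS = 1, y in [1, 6]  -> 2 point(s)
  x = 1: RHS = 0, y in [0]  -> 1 point(s)
  x = 3: RHS = 1, y in [1, 6]  -> 2 point(s)
  x = 4: RHS = 1, y in [1, 6]  -> 2 point(s)
  x = 5: RHS = 4, y in [2, 5]  -> 2 point(s)
  x = 6: RHS = 2, y in [3, 4]  -> 2 point(s)
Affine points: 11. Add the point at infinity: total = 12.

#E(F_7) = 12


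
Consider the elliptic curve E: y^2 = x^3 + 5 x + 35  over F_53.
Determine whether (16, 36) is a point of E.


Check whether y^2 = x^3 + 5 x + 35 (mod 53) for (x, y) = (16, 36).
LHS: y^2 = 36^2 mod 53 = 24
RHS: x^3 + 5 x + 35 = 16^3 + 5*16 + 35 mod 53 = 24
LHS = RHS

Yes, on the curve


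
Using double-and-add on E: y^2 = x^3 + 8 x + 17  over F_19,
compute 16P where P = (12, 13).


k = 16 = 10000_2 (binary, LSB first: 00001)
Double-and-add from P = (12, 13):
  bit 0 = 0: acc unchanged = O
  bit 1 = 0: acc unchanged = O
  bit 2 = 0: acc unchanged = O
  bit 3 = 0: acc unchanged = O
  bit 4 = 1: acc = O + (14, 2) = (14, 2)

16P = (14, 2)


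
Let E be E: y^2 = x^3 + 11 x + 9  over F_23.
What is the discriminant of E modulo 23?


4 a^3 + 27 b^2 = 4*11^3 + 27*9^2 = 5324 + 2187 = 7511
Delta = -16 * (7511) = -120176
Delta mod 23 = 22

Delta = 22 (mod 23)


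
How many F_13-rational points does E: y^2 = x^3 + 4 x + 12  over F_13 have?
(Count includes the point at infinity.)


For each x in F_13, count y with y^2 = x^3 + 4 x + 12 mod 13:
  x = 0: RHS = 12, y in [5, 8]  -> 2 point(s)
  x = 1: RHS = 4, y in [2, 11]  -> 2 point(s)
  x = 3: RHS = 12, y in [5, 8]  -> 2 point(s)
  x = 4: RHS = 1, y in [1, 12]  -> 2 point(s)
  x = 5: RHS = 1, y in [1, 12]  -> 2 point(s)
  x = 8: RHS = 10, y in [6, 7]  -> 2 point(s)
  x = 9: RHS = 10, y in [6, 7]  -> 2 point(s)
  x = 10: RHS = 12, y in [5, 8]  -> 2 point(s)
  x = 11: RHS = 9, y in [3, 10]  -> 2 point(s)
Affine points: 18. Add the point at infinity: total = 19.

#E(F_13) = 19


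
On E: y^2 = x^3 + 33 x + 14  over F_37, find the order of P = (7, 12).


Compute successive multiples of P until we hit O:
  1P = (7, 12)
  2P = (33, 15)
  3P = (9, 2)
  4P = (9, 35)
  5P = (33, 22)
  6P = (7, 25)
  7P = O

ord(P) = 7


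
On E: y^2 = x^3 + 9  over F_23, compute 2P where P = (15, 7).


Doubling: s = (3 x1^2 + a) / (2 y1)
s = (3*15^2 + 0) / (2*7) mod 23 = 17
x3 = s^2 - 2 x1 mod 23 = 17^2 - 2*15 = 6
y3 = s (x1 - x3) - y1 mod 23 = 17 * (15 - 6) - 7 = 8

2P = (6, 8)


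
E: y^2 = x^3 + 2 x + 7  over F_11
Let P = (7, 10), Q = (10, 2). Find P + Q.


P != Q, so use the chord formula.
s = (y2 - y1) / (x2 - x1) = (3) / (3) mod 11 = 1
x3 = s^2 - x1 - x2 mod 11 = 1^2 - 7 - 10 = 6
y3 = s (x1 - x3) - y1 mod 11 = 1 * (7 - 6) - 10 = 2

P + Q = (6, 2)


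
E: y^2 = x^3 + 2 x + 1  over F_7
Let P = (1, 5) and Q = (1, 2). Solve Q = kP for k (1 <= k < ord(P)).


Enumerate multiples of P until we hit Q = (1, 2):
  1P = (1, 5)
  2P = (0, 6)
  3P = (0, 1)
  4P = (1, 2)
Match found at i = 4.

k = 4


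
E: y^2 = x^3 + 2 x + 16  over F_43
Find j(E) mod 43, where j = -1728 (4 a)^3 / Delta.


Delta = -16(4 a^3 + 27 b^2) mod 43 = 8
-1728 * (4 a)^3 = -1728 * (4*2)^3 mod 43 = 32
j = 32 * 8^(-1) mod 43 = 4

j = 4 (mod 43)


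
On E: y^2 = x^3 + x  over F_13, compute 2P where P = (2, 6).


Doubling: s = (3 x1^2 + a) / (2 y1)
s = (3*2^2 + 1) / (2*6) mod 13 = 0
x3 = s^2 - 2 x1 mod 13 = 0^2 - 2*2 = 9
y3 = s (x1 - x3) - y1 mod 13 = 0 * (2 - 9) - 6 = 7

2P = (9, 7)


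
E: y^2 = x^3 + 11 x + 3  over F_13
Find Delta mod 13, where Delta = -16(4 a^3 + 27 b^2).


4 a^3 + 27 b^2 = 4*11^3 + 27*3^2 = 5324 + 243 = 5567
Delta = -16 * (5567) = -89072
Delta mod 13 = 4

Delta = 4 (mod 13)


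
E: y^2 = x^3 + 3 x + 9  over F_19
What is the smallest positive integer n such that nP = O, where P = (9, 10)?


Compute successive multiples of P until we hit O:
  1P = (9, 10)
  2P = (2, 2)
  3P = (0, 3)
  4P = (16, 12)
  5P = (3, 8)
  6P = (5, 4)
  7P = (12, 14)
  8P = (4, 3)
  ... (continuing to 23P)
  23P = O

ord(P) = 23


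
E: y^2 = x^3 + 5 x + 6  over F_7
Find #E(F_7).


For each x in F_7, count y with y^2 = x^3 + 5 x + 6 mod 7:
  x = 5: RHS = 2, y in [3, 4]  -> 2 point(s)
  x = 6: RHS = 0, y in [0]  -> 1 point(s)
Affine points: 3. Add the point at infinity: total = 4.

#E(F_7) = 4


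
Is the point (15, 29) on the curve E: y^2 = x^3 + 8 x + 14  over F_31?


Check whether y^2 = x^3 + 8 x + 14 (mod 31) for (x, y) = (15, 29).
LHS: y^2 = 29^2 mod 31 = 4
RHS: x^3 + 8 x + 14 = 15^3 + 8*15 + 14 mod 31 = 6
LHS != RHS

No, not on the curve


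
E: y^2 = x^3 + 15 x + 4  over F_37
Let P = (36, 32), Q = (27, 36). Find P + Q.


P != Q, so use the chord formula.
s = (y2 - y1) / (x2 - x1) = (4) / (28) mod 37 = 16
x3 = s^2 - x1 - x2 mod 37 = 16^2 - 36 - 27 = 8
y3 = s (x1 - x3) - y1 mod 37 = 16 * (36 - 8) - 32 = 9

P + Q = (8, 9)


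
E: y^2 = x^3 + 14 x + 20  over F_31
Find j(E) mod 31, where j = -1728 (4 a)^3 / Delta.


Delta = -16(4 a^3 + 27 b^2) mod 31 = 24
-1728 * (4 a)^3 = -1728 * (4*14)^3 mod 31 = 8
j = 8 * 24^(-1) mod 31 = 21

j = 21 (mod 31)


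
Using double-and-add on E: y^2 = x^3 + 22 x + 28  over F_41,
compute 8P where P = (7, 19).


k = 8 = 1000_2 (binary, LSB first: 0001)
Double-and-add from P = (7, 19):
  bit 0 = 0: acc unchanged = O
  bit 1 = 0: acc unchanged = O
  bit 2 = 0: acc unchanged = O
  bit 3 = 1: acc = O + (7, 22) = (7, 22)

8P = (7, 22)


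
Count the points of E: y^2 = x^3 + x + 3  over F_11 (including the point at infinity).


For each x in F_11, count y with y^2 = x^3 + 1 x + 3 mod 11:
  x = 0: RHS = 3, y in [5, 6]  -> 2 point(s)
  x = 1: RHS = 5, y in [4, 7]  -> 2 point(s)
  x = 3: RHS = 0, y in [0]  -> 1 point(s)
  x = 4: RHS = 5, y in [4, 7]  -> 2 point(s)
  x = 5: RHS = 1, y in [1, 10]  -> 2 point(s)
  x = 6: RHS = 5, y in [4, 7]  -> 2 point(s)
  x = 7: RHS = 1, y in [1, 10]  -> 2 point(s)
  x = 9: RHS = 4, y in [2, 9]  -> 2 point(s)
  x = 10: RHS = 1, y in [1, 10]  -> 2 point(s)
Affine points: 17. Add the point at infinity: total = 18.

#E(F_11) = 18


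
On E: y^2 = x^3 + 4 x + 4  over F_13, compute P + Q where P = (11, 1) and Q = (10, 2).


P != Q, so use the chord formula.
s = (y2 - y1) / (x2 - x1) = (1) / (12) mod 13 = 12
x3 = s^2 - x1 - x2 mod 13 = 12^2 - 11 - 10 = 6
y3 = s (x1 - x3) - y1 mod 13 = 12 * (11 - 6) - 1 = 7

P + Q = (6, 7)


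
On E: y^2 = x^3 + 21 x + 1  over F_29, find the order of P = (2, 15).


Compute successive multiples of P until we hit O:
  1P = (2, 15)
  2P = (12, 3)
  3P = (6, 13)
  4P = (14, 20)
  5P = (17, 15)
  6P = (10, 14)
  7P = (22, 2)
  8P = (1, 9)
  ... (continuing to 39P)
  39P = O

ord(P) = 39


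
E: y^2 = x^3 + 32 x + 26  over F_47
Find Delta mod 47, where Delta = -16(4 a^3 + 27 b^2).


4 a^3 + 27 b^2 = 4*32^3 + 27*26^2 = 131072 + 18252 = 149324
Delta = -16 * (149324) = -2389184
Delta mod 47 = 14

Delta = 14 (mod 47)


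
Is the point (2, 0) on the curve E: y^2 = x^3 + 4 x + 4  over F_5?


Check whether y^2 = x^3 + 4 x + 4 (mod 5) for (x, y) = (2, 0).
LHS: y^2 = 0^2 mod 5 = 0
RHS: x^3 + 4 x + 4 = 2^3 + 4*2 + 4 mod 5 = 0
LHS = RHS

Yes, on the curve


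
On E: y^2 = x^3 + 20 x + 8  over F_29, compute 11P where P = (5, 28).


k = 11 = 1011_2 (binary, LSB first: 1101)
Double-and-add from P = (5, 28):
  bit 0 = 1: acc = O + (5, 28) = (5, 28)
  bit 1 = 1: acc = (5, 28) + (6, 5) = (25, 26)
  bit 2 = 0: acc unchanged = (25, 26)
  bit 3 = 1: acc = (25, 26) + (14, 25) = (25, 3)

11P = (25, 3)


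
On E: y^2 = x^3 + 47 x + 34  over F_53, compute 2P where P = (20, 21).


Doubling: s = (3 x1^2 + a) / (2 y1)
s = (3*20^2 + 47) / (2*21) mod 53 = 36
x3 = s^2 - 2 x1 mod 53 = 36^2 - 2*20 = 37
y3 = s (x1 - x3) - y1 mod 53 = 36 * (20 - 37) - 21 = 3

2P = (37, 3)


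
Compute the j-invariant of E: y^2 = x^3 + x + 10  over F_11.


Delta = -16(4 a^3 + 27 b^2) mod 11 = 10
-1728 * (4 a)^3 = -1728 * (4*1)^3 mod 11 = 2
j = 2 * 10^(-1) mod 11 = 9

j = 9 (mod 11)


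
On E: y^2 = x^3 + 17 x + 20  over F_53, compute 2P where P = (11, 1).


Doubling: s = (3 x1^2 + a) / (2 y1)
s = (3*11^2 + 17) / (2*1) mod 53 = 31
x3 = s^2 - 2 x1 mod 53 = 31^2 - 2*11 = 38
y3 = s (x1 - x3) - y1 mod 53 = 31 * (11 - 38) - 1 = 10

2P = (38, 10)


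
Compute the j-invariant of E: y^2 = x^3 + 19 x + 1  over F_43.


Delta = -16(4 a^3 + 27 b^2) mod 43 = 9
-1728 * (4 a)^3 = -1728 * (4*19)^3 mod 43 = 2
j = 2 * 9^(-1) mod 43 = 5

j = 5 (mod 43)


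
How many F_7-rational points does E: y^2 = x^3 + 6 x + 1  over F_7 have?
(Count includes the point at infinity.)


For each x in F_7, count y with y^2 = x^3 + 6 x + 1 mod 7:
  x = 0: RHS = 1, y in [1, 6]  -> 2 point(s)
  x = 1: RHS = 1, y in [1, 6]  -> 2 point(s)
  x = 2: RHS = 0, y in [0]  -> 1 point(s)
  x = 3: RHS = 4, y in [2, 5]  -> 2 point(s)
  x = 5: RHS = 2, y in [3, 4]  -> 2 point(s)
  x = 6: RHS = 1, y in [1, 6]  -> 2 point(s)
Affine points: 11. Add the point at infinity: total = 12.

#E(F_7) = 12


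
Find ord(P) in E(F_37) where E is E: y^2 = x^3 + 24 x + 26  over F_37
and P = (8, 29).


Compute successive multiples of P until we hit O:
  1P = (8, 29)
  2P = (9, 3)
  3P = (30, 25)
  4P = (29, 32)
  5P = (34, 36)
  6P = (11, 20)
  7P = (27, 28)
  8P = (6, 4)
  ... (continuing to 20P)
  20P = O

ord(P) = 20


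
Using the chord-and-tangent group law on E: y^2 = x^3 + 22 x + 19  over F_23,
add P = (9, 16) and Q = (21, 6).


P != Q, so use the chord formula.
s = (y2 - y1) / (x2 - x1) = (13) / (12) mod 23 = 3
x3 = s^2 - x1 - x2 mod 23 = 3^2 - 9 - 21 = 2
y3 = s (x1 - x3) - y1 mod 23 = 3 * (9 - 2) - 16 = 5

P + Q = (2, 5)


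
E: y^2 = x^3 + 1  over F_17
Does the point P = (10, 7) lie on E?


Check whether y^2 = x^3 + 0 x + 1 (mod 17) for (x, y) = (10, 7).
LHS: y^2 = 7^2 mod 17 = 15
RHS: x^3 + 0 x + 1 = 10^3 + 0*10 + 1 mod 17 = 15
LHS = RHS

Yes, on the curve


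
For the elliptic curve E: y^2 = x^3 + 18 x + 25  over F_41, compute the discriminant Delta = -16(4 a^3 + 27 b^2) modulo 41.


4 a^3 + 27 b^2 = 4*18^3 + 27*25^2 = 23328 + 16875 = 40203
Delta = -16 * (40203) = -643248
Delta mod 41 = 1

Delta = 1 (mod 41)


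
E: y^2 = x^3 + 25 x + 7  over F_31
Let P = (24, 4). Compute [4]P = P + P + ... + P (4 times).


k = 4 = 100_2 (binary, LSB first: 001)
Double-and-add from P = (24, 4):
  bit 0 = 0: acc unchanged = O
  bit 1 = 0: acc unchanged = O
  bit 2 = 1: acc = O + (11, 30) = (11, 30)

4P = (11, 30)


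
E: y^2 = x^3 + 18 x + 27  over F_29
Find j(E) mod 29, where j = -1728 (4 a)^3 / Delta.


Delta = -16(4 a^3 + 27 b^2) mod 29 = 23
-1728 * (4 a)^3 = -1728 * (4*18)^3 mod 29 = 13
j = 13 * 23^(-1) mod 29 = 22

j = 22 (mod 29)


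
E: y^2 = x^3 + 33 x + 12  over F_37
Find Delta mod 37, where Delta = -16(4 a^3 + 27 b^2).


4 a^3 + 27 b^2 = 4*33^3 + 27*12^2 = 143748 + 3888 = 147636
Delta = -16 * (147636) = -2362176
Delta mod 37 = 15

Delta = 15 (mod 37)


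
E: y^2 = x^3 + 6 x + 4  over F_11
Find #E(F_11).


For each x in F_11, count y with y^2 = x^3 + 6 x + 4 mod 11:
  x = 0: RHS = 4, y in [2, 9]  -> 2 point(s)
  x = 1: RHS = 0, y in [0]  -> 1 point(s)
  x = 3: RHS = 5, y in [4, 7]  -> 2 point(s)
  x = 4: RHS = 4, y in [2, 9]  -> 2 point(s)
  x = 5: RHS = 5, y in [4, 7]  -> 2 point(s)
  x = 6: RHS = 3, y in [5, 6]  -> 2 point(s)
  x = 7: RHS = 4, y in [2, 9]  -> 2 point(s)
  x = 8: RHS = 3, y in [5, 6]  -> 2 point(s)
Affine points: 15. Add the point at infinity: total = 16.

#E(F_11) = 16


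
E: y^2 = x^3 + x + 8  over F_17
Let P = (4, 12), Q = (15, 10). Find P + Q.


P != Q, so use the chord formula.
s = (y2 - y1) / (x2 - x1) = (15) / (11) mod 17 = 6
x3 = s^2 - x1 - x2 mod 17 = 6^2 - 4 - 15 = 0
y3 = s (x1 - x3) - y1 mod 17 = 6 * (4 - 0) - 12 = 12

P + Q = (0, 12)


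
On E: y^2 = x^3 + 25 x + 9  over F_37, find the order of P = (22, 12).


Compute successive multiples of P until we hit O:
  1P = (22, 12)
  2P = (4, 32)
  3P = (20, 31)
  4P = (2, 20)
  5P = (25, 4)
  6P = (30, 34)
  7P = (18, 36)
  8P = (33, 17)
  ... (continuing to 18P)
  18P = O

ord(P) = 18


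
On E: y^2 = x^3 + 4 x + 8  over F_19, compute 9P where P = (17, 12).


k = 9 = 1001_2 (binary, LSB first: 1001)
Double-and-add from P = (17, 12):
  bit 0 = 1: acc = O + (17, 12) = (17, 12)
  bit 1 = 0: acc unchanged = (17, 12)
  bit 2 = 0: acc unchanged = (17, 12)
  bit 3 = 1: acc = (17, 12) + (8, 1) = (3, 3)

9P = (3, 3)


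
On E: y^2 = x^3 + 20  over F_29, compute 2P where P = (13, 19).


Doubling: s = (3 x1^2 + a) / (2 y1)
s = (3*13^2 + 0) / (2*19) mod 29 = 8
x3 = s^2 - 2 x1 mod 29 = 8^2 - 2*13 = 9
y3 = s (x1 - x3) - y1 mod 29 = 8 * (13 - 9) - 19 = 13

2P = (9, 13)


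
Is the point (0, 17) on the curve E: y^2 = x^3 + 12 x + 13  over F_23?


Check whether y^2 = x^3 + 12 x + 13 (mod 23) for (x, y) = (0, 17).
LHS: y^2 = 17^2 mod 23 = 13
RHS: x^3 + 12 x + 13 = 0^3 + 12*0 + 13 mod 23 = 13
LHS = RHS

Yes, on the curve


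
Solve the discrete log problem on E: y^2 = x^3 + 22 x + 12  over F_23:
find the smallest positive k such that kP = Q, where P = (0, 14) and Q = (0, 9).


Enumerate multiples of P until we hit Q = (0, 9):
  1P = (0, 14)
  2P = (12, 16)
  3P = (4, 16)
  4P = (2, 8)
  5P = (7, 7)
  6P = (17, 3)
  7P = (10, 6)
  8P = (21, 12)
  9P = (3, 6)
  10P = (22, 14)
  11P = (1, 9)
  12P = (1, 14)
  13P = (22, 9)
  14P = (3, 17)
  15P = (21, 11)
  16P = (10, 17)
  17P = (17, 20)
  18P = (7, 16)
  19P = (2, 15)
  20P = (4, 7)
  21P = (12, 7)
  22P = (0, 9)
Match found at i = 22.

k = 22


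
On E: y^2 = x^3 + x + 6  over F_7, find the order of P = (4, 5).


Compute successive multiples of P until we hit O:
  1P = (4, 5)
  2P = (6, 2)
  3P = (1, 1)
  4P = (3, 1)
  5P = (2, 3)
  6P = (2, 4)
  7P = (3, 6)
  8P = (1, 6)
  ... (continuing to 11P)
  11P = O

ord(P) = 11


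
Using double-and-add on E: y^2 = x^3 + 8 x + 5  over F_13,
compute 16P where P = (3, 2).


k = 16 = 10000_2 (binary, LSB first: 00001)
Double-and-add from P = (3, 2):
  bit 0 = 0: acc unchanged = O
  bit 1 = 0: acc unchanged = O
  bit 2 = 0: acc unchanged = O
  bit 3 = 0: acc unchanged = O
  bit 4 = 1: acc = O + (6, 10) = (6, 10)

16P = (6, 10)


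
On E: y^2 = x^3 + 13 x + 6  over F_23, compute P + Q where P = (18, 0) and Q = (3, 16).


P != Q, so use the chord formula.
s = (y2 - y1) / (x2 - x1) = (16) / (8) mod 23 = 2
x3 = s^2 - x1 - x2 mod 23 = 2^2 - 18 - 3 = 6
y3 = s (x1 - x3) - y1 mod 23 = 2 * (18 - 6) - 0 = 1

P + Q = (6, 1)


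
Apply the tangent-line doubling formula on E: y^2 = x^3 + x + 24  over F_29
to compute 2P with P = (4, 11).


Doubling: s = (3 x1^2 + a) / (2 y1)
s = (3*4^2 + 1) / (2*11) mod 29 = 22
x3 = s^2 - 2 x1 mod 29 = 22^2 - 2*4 = 12
y3 = s (x1 - x3) - y1 mod 29 = 22 * (4 - 12) - 11 = 16

2P = (12, 16)


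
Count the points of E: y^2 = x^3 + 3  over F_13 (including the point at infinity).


For each x in F_13, count y with y^2 = x^3 + 0 x + 3 mod 13:
  x = 0: RHS = 3, y in [4, 9]  -> 2 point(s)
  x = 1: RHS = 4, y in [2, 11]  -> 2 point(s)
  x = 3: RHS = 4, y in [2, 11]  -> 2 point(s)
  x = 9: RHS = 4, y in [2, 11]  -> 2 point(s)
Affine points: 8. Add the point at infinity: total = 9.

#E(F_13) = 9


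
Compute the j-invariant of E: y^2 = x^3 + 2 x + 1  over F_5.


Delta = -16(4 a^3 + 27 b^2) mod 5 = 1
-1728 * (4 a)^3 = -1728 * (4*2)^3 mod 5 = 4
j = 4 * 1^(-1) mod 5 = 4

j = 4 (mod 5)


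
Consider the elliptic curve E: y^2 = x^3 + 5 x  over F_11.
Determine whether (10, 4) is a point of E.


Check whether y^2 = x^3 + 5 x + 0 (mod 11) for (x, y) = (10, 4).
LHS: y^2 = 4^2 mod 11 = 5
RHS: x^3 + 5 x + 0 = 10^3 + 5*10 + 0 mod 11 = 5
LHS = RHS

Yes, on the curve


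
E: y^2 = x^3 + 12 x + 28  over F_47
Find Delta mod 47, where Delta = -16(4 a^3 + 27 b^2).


4 a^3 + 27 b^2 = 4*12^3 + 27*28^2 = 6912 + 21168 = 28080
Delta = -16 * (28080) = -449280
Delta mod 47 = 40

Delta = 40 (mod 47)


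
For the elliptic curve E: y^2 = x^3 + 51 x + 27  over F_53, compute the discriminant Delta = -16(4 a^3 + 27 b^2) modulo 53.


4 a^3 + 27 b^2 = 4*51^3 + 27*27^2 = 530604 + 19683 = 550287
Delta = -16 * (550287) = -8804592
Delta mod 53 = 33

Delta = 33 (mod 53)


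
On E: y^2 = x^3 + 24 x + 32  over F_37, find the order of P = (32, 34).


Compute successive multiples of P until we hit O:
  1P = (32, 34)
  2P = (14, 2)
  3P = (17, 5)
  4P = (34, 9)
  5P = (7, 5)
  6P = (19, 24)
  7P = (26, 19)
  8P = (13, 32)
  ... (continuing to 31P)
  31P = O

ord(P) = 31


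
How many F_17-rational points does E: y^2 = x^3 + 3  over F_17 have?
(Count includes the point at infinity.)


For each x in F_17, count y with y^2 = x^3 + 0 x + 3 mod 17:
  x = 1: RHS = 4, y in [2, 15]  -> 2 point(s)
  x = 3: RHS = 13, y in [8, 9]  -> 2 point(s)
  x = 4: RHS = 16, y in [4, 13]  -> 2 point(s)
  x = 5: RHS = 9, y in [3, 14]  -> 2 point(s)
  x = 6: RHS = 15, y in [7, 10]  -> 2 point(s)
  x = 9: RHS = 1, y in [1, 16]  -> 2 point(s)
  x = 10: RHS = 0, y in [0]  -> 1 point(s)
  x = 11: RHS = 8, y in [5, 12]  -> 2 point(s)
  x = 16: RHS = 2, y in [6, 11]  -> 2 point(s)
Affine points: 17. Add the point at infinity: total = 18.

#E(F_17) = 18


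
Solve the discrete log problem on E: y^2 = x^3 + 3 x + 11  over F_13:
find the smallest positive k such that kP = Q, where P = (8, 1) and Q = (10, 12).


Enumerate multiples of P until we hit Q = (10, 12):
  1P = (8, 1)
  2P = (10, 12)
Match found at i = 2.

k = 2


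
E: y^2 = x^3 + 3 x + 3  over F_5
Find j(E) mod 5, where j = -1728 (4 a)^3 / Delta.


Delta = -16(4 a^3 + 27 b^2) mod 5 = 4
-1728 * (4 a)^3 = -1728 * (4*3)^3 mod 5 = 1
j = 1 * 4^(-1) mod 5 = 4

j = 4 (mod 5)


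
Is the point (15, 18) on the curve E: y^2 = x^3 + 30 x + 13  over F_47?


Check whether y^2 = x^3 + 30 x + 13 (mod 47) for (x, y) = (15, 18).
LHS: y^2 = 18^2 mod 47 = 42
RHS: x^3 + 30 x + 13 = 15^3 + 30*15 + 13 mod 47 = 31
LHS != RHS

No, not on the curve


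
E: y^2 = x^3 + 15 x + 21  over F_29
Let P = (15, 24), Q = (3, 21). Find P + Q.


P != Q, so use the chord formula.
s = (y2 - y1) / (x2 - x1) = (26) / (17) mod 29 = 22
x3 = s^2 - x1 - x2 mod 29 = 22^2 - 15 - 3 = 2
y3 = s (x1 - x3) - y1 mod 29 = 22 * (15 - 2) - 24 = 1

P + Q = (2, 1)


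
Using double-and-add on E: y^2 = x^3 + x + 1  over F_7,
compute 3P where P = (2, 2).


k = 3 = 11_2 (binary, LSB first: 11)
Double-and-add from P = (2, 2):
  bit 0 = 1: acc = O + (2, 2) = (2, 2)
  bit 1 = 1: acc = (2, 2) + (0, 1) = (0, 6)

3P = (0, 6)


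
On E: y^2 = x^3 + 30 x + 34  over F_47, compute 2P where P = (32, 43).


Doubling: s = (3 x1^2 + a) / (2 y1)
s = (3*32^2 + 30) / (2*43) mod 47 = 0
x3 = s^2 - 2 x1 mod 47 = 0^2 - 2*32 = 30
y3 = s (x1 - x3) - y1 mod 47 = 0 * (32 - 30) - 43 = 4

2P = (30, 4)


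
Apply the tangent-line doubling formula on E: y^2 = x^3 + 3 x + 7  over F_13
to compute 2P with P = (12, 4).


Doubling: s = (3 x1^2 + a) / (2 y1)
s = (3*12^2 + 3) / (2*4) mod 13 = 4
x3 = s^2 - 2 x1 mod 13 = 4^2 - 2*12 = 5
y3 = s (x1 - x3) - y1 mod 13 = 4 * (12 - 5) - 4 = 11

2P = (5, 11)


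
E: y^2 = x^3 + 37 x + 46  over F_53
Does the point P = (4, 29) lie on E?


Check whether y^2 = x^3 + 37 x + 46 (mod 53) for (x, y) = (4, 29).
LHS: y^2 = 29^2 mod 53 = 46
RHS: x^3 + 37 x + 46 = 4^3 + 37*4 + 46 mod 53 = 46
LHS = RHS

Yes, on the curve


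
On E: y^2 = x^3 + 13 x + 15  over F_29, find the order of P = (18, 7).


Compute successive multiples of P until we hit O:
  1P = (18, 7)
  2P = (26, 6)
  3P = (19, 4)
  4P = (1, 0)
  5P = (19, 25)
  6P = (26, 23)
  7P = (18, 22)
  8P = O

ord(P) = 8


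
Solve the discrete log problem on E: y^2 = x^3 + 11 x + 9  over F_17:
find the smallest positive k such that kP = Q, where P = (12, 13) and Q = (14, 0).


Enumerate multiples of P until we hit Q = (14, 0):
  1P = (12, 13)
  2P = (14, 0)
Match found at i = 2.

k = 2


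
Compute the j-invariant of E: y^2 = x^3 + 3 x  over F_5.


Delta = -16(4 a^3 + 27 b^2) mod 5 = 2
-1728 * (4 a)^3 = -1728 * (4*3)^3 mod 5 = 1
j = 1 * 2^(-1) mod 5 = 3

j = 3 (mod 5)


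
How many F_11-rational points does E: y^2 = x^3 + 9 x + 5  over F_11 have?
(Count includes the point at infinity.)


For each x in F_11, count y with y^2 = x^3 + 9 x + 5 mod 11:
  x = 0: RHS = 5, y in [4, 7]  -> 2 point(s)
  x = 1: RHS = 4, y in [2, 9]  -> 2 point(s)
  x = 2: RHS = 9, y in [3, 8]  -> 2 point(s)
  x = 3: RHS = 4, y in [2, 9]  -> 2 point(s)
  x = 6: RHS = 0, y in [0]  -> 1 point(s)
  x = 7: RHS = 4, y in [2, 9]  -> 2 point(s)
  x = 9: RHS = 1, y in [1, 10]  -> 2 point(s)
Affine points: 13. Add the point at infinity: total = 14.

#E(F_11) = 14


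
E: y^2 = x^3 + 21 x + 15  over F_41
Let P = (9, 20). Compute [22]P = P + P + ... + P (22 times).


k = 22 = 10110_2 (binary, LSB first: 01101)
Double-and-add from P = (9, 20):
  bit 0 = 0: acc unchanged = O
  bit 1 = 1: acc = O + (19, 37) = (19, 37)
  bit 2 = 1: acc = (19, 37) + (23, 23) = (1, 23)
  bit 3 = 0: acc unchanged = (1, 23)
  bit 4 = 1: acc = (1, 23) + (5, 9) = (37, 21)

22P = (37, 21)


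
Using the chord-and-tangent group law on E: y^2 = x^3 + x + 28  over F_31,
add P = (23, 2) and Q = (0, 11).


P != Q, so use the chord formula.
s = (y2 - y1) / (x2 - x1) = (9) / (8) mod 31 = 5
x3 = s^2 - x1 - x2 mod 31 = 5^2 - 23 - 0 = 2
y3 = s (x1 - x3) - y1 mod 31 = 5 * (23 - 2) - 2 = 10

P + Q = (2, 10)


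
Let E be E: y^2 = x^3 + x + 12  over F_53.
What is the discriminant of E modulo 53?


4 a^3 + 27 b^2 = 4*1^3 + 27*12^2 = 4 + 3888 = 3892
Delta = -16 * (3892) = -62272
Delta mod 53 = 3

Delta = 3 (mod 53)
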